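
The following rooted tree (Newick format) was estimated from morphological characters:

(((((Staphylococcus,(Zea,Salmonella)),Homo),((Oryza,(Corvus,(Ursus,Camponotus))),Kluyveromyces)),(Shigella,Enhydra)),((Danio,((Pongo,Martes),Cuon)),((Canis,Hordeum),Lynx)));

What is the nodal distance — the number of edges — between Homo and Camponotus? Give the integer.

The MRCA of Homo and Camponotus is the node subtending (((Staphylococcus,(Zea,Salmonella)),Homo),((Oryza,(Corvus,(Ursus,Camponotus))),Kluyveromyces)).
From Homo up to that node: 2 branches. From Camponotus up to the same node: 5 branches. Total: 2 + 5 = 7.

7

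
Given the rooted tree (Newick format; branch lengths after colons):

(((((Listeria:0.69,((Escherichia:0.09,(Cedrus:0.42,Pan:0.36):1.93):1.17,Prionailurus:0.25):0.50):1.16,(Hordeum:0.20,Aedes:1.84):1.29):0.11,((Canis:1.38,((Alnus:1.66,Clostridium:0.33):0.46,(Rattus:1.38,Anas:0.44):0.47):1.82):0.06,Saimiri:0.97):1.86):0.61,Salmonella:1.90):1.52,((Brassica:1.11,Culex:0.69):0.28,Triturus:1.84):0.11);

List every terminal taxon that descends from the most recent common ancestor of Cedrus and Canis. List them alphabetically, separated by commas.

Aedes, Alnus, Anas, Canis, Cedrus, Clostridium, Escherichia, Hordeum, Listeria, Pan, Prionailurus, Rattus, Saimiri

Tracing Cedrus: it sits inside (Cedrus,Pan).
Tracing Canis: it sits inside (Canis,((Alnus,Clostridium),(Rattus,Anas))).
The smallest clade enclosing both is (((Listeria,((Escherichia,(Cedrus,Pan)),Prionailurus)),(Hordeum,Aedes)),((Canis,((Alnus,Clostridium),(Rattus,Anas))),Saimiri)); the answer is its 13 terminal taxa in alphabetical order.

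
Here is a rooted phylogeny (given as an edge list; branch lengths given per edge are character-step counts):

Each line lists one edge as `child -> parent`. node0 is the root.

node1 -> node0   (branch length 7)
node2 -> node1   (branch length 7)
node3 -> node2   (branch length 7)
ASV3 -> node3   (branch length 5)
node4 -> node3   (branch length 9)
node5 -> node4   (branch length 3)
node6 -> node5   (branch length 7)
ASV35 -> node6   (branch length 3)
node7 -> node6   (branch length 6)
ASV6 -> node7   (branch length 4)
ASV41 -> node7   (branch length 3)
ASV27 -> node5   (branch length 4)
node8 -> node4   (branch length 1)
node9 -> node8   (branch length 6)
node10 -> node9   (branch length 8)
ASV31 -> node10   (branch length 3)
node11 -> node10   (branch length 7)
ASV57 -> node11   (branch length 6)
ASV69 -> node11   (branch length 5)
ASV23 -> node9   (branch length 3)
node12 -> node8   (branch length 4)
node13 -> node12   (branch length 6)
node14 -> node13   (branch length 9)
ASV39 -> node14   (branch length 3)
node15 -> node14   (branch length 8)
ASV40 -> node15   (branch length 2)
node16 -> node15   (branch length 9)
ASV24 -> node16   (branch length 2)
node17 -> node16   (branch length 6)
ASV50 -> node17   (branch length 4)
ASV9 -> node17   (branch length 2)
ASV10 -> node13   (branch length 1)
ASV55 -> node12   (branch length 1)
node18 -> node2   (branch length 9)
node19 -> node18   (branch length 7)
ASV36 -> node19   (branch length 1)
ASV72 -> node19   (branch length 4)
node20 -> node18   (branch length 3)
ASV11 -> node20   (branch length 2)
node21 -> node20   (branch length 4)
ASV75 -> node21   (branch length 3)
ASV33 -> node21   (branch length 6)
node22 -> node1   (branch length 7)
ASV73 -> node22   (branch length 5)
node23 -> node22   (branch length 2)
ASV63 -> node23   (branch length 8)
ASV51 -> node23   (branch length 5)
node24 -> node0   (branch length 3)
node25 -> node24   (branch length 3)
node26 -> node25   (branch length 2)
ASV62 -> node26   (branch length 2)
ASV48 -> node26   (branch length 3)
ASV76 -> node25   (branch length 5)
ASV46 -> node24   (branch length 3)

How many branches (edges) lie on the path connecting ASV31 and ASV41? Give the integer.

The MRCA of ASV31 and ASV41 is the node subtending (((ASV35,(ASV6,ASV41)),ASV27),(((ASV31,(ASV57,ASV69)),ASV23),(((ASV39,(ASV40,(ASV24,(ASV50,ASV9)))),ASV10),ASV55))).
From ASV31 up to that node: 4 branches. From ASV41 up to the same node: 4 branches. Total: 4 + 4 = 8.

8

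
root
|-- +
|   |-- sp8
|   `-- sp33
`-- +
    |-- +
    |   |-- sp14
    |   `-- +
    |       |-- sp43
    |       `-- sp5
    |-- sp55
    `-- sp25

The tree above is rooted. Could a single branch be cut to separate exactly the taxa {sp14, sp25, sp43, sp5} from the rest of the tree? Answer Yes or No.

No

The MRCA of the listed taxa subtends ((sp14,(sp43,sp5)),sp55,sp25).
That clade also contains sp55, which is not in the proposed group, so the group is not monophyletic.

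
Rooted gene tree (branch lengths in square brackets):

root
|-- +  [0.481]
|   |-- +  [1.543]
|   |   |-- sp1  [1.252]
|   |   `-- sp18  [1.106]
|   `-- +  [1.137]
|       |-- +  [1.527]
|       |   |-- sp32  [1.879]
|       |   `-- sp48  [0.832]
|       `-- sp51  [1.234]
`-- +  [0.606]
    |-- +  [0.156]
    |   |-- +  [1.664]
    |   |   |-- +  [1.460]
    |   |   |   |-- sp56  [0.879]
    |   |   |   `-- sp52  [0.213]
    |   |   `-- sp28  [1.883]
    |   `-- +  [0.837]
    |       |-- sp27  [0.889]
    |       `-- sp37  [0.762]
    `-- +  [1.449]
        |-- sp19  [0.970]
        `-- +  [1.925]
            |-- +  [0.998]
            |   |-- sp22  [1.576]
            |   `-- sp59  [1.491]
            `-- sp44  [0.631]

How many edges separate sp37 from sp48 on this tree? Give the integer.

The MRCA of sp37 and sp48 is the root of the tree.
From sp37 up to that node: 4 branches. From sp48 up to the same node: 4 branches. Total: 4 + 4 = 8.

8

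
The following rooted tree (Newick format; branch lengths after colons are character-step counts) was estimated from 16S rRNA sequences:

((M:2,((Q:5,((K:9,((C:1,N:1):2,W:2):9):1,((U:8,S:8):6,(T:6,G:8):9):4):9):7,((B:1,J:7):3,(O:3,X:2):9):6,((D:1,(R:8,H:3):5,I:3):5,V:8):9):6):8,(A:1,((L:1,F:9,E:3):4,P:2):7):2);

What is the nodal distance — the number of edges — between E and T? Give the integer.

11

The MRCA of E and T is the root of the tree.
From E up to that node: 4 branches. From T up to the same node: 7 branches. Total: 4 + 7 = 11.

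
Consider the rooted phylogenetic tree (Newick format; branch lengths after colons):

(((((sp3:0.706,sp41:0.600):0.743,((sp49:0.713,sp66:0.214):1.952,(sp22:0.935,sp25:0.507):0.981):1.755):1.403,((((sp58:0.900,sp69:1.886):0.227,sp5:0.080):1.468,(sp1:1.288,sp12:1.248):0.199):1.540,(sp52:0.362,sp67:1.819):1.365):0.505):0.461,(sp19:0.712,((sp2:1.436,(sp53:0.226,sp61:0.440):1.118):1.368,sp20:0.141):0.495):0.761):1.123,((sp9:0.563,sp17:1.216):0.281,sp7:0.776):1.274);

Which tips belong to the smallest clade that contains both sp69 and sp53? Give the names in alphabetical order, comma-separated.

sp1, sp12, sp19, sp2, sp20, sp22, sp25, sp3, sp41, sp49, sp5, sp52, sp53, sp58, sp61, sp66, sp67, sp69

Tracing sp69: it sits inside (sp58,sp69).
Tracing sp53: it sits inside (sp53,sp61).
The smallest clade enclosing both is ((((sp3,sp41),((sp49,sp66),(sp22,sp25))),((((sp58,sp69),sp5),(sp1,sp12)),(sp52,sp67))),(sp19,((sp2,(sp53,sp61)),sp20))); the answer is its 18 terminal taxa in alphabetical order.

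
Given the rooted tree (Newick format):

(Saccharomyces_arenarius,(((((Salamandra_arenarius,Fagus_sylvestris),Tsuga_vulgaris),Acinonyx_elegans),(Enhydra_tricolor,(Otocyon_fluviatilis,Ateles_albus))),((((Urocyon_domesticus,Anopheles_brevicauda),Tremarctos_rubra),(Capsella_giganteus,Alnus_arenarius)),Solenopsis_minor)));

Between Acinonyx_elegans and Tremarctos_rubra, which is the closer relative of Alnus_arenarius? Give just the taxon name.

Tremarctos_rubra

The MRCA of Alnus_arenarius and Tremarctos_rubra subtends (((Urocyon_domesticus,Anopheles_brevicauda),Tremarctos_rubra),(Capsella_giganteus,Alnus_arenarius)) (5 taxa).
The MRCA of Alnus_arenarius and Acinonyx_elegans subtends (((((Salamandra_arenarius,Fagus_sylvestris),Tsuga_vulgaris),Acinonyx_elegans),(Enhydra_tricolor,(Otocyon_fluviatilis,Ateles_albus))),((((Urocyon_domesticus,Anopheles_brevicauda),Tremarctos_rubra),(Capsella_giganteus,Alnus_arenarius)),Solenopsis_minor)) (13 taxa).
The first is nested inside the second, so Alnus_arenarius shares a more recent common ancestor with Tremarctos_rubra.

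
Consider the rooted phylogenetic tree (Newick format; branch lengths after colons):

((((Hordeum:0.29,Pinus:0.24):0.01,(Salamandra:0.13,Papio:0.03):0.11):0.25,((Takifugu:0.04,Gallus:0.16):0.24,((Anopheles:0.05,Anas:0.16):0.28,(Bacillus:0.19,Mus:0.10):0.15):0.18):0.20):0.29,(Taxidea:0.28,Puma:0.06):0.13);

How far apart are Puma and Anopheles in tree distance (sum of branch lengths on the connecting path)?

1.19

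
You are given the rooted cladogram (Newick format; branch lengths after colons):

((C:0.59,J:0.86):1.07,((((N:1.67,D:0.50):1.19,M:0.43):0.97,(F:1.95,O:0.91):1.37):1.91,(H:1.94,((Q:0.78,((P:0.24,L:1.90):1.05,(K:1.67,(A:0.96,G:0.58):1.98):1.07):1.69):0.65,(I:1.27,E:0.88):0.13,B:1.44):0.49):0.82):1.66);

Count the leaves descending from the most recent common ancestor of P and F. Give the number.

The MRCA of P and F is the node subtending ((((N,D),M),(F,O)),(H,((Q,((P,L),(K,(A,G)))),(I,E),B))).
That clade contains 15 terminal taxa: A, B, D, E, F, G, H, I, K, L, M, N, O, P, Q.

15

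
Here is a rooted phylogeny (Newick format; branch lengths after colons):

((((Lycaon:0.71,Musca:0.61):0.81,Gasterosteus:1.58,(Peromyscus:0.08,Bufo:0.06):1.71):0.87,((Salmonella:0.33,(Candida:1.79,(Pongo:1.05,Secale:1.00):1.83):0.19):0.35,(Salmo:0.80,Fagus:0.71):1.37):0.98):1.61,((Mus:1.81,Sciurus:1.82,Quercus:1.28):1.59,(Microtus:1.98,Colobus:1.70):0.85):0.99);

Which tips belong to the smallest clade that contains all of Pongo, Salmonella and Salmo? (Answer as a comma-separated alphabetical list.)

Candida, Fagus, Pongo, Salmo, Salmonella, Secale

Tracing Pongo: it sits inside (Pongo,Secale).
Tracing Salmonella: it sits inside (Salmonella,(Candida,(Pongo,Secale))).
Tracing Salmo: it sits inside (Salmo,Fagus).
The smallest clade enclosing all 3 is ((Salmonella,(Candida,(Pongo,Secale))),(Salmo,Fagus)); the answer is its 6 terminal taxa in alphabetical order.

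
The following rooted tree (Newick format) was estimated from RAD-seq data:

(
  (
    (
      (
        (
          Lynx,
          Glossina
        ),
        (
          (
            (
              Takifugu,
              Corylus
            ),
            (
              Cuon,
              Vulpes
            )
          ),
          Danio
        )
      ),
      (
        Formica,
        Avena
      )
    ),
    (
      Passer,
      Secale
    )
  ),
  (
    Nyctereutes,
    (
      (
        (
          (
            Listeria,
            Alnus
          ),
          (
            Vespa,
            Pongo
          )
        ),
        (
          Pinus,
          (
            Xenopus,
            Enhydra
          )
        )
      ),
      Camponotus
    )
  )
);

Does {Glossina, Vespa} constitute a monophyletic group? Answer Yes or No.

The MRCA of the listed taxa is the root, so the smallest clade containing them is the whole tree.
That clade also contains Alnus, Avena, Camponotus, Corylus, Cuon, Danio, Enhydra, Formica, Listeria, Lynx, Nyctereutes, Passer, Pinus, Pongo, Secale, Takifugu, Vulpes, Xenopus, which are not in the proposed group, so the group is not monophyletic.

No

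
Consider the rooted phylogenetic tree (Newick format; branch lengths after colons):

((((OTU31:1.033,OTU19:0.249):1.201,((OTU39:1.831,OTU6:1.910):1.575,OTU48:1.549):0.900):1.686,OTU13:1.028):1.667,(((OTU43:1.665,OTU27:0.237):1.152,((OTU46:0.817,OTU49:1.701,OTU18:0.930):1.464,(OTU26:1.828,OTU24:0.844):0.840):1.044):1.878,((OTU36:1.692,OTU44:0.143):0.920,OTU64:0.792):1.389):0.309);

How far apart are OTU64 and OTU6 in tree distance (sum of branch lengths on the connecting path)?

The path runs OTU64 → … → MRCA → … → OTU6; the MRCA is the root of the tree.
Branch lengths along that path: 0.792 + 1.389 + 0.309 + 1.667 + 1.686 + 0.900 + 1.575 + 1.910 = 10.228.

10.228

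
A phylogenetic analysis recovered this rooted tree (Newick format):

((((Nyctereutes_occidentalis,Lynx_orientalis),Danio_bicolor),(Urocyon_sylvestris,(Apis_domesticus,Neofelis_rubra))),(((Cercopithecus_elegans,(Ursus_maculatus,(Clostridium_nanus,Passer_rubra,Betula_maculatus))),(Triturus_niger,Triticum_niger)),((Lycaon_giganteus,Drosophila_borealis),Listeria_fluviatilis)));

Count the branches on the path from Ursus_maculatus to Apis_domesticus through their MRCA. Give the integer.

The MRCA of Ursus_maculatus and Apis_domesticus is the root of the tree.
From Ursus_maculatus up to that node: 5 branches. From Apis_domesticus up to the same node: 4 branches. Total: 5 + 4 = 9.

9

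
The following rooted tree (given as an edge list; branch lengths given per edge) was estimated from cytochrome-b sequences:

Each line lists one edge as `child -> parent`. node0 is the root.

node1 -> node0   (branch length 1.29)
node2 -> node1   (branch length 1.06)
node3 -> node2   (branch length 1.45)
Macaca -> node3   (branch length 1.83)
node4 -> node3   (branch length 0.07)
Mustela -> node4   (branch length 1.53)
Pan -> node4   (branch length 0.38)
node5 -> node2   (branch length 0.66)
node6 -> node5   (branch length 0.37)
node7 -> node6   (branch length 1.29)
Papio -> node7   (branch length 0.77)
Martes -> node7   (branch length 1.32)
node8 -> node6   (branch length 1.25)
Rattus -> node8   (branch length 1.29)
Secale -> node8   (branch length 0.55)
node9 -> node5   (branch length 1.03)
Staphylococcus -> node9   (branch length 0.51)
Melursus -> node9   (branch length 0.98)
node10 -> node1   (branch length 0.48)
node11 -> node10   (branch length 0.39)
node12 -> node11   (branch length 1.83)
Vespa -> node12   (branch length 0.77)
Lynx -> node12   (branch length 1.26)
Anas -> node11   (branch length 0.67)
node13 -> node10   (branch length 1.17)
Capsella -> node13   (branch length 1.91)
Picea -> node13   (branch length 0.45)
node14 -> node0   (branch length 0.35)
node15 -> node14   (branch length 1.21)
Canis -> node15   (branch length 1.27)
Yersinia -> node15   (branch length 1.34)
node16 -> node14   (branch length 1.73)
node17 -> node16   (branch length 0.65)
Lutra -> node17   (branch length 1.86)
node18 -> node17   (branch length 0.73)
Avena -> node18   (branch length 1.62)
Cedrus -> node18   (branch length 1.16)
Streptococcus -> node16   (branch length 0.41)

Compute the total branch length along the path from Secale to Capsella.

The path runs Secale → … → MRCA → … → Capsella; the MRCA is the node subtending (((Macaca,(Mustela,Pan)),(((Papio,Martes),(Rattus,Secale)),(Staphylococcus,Melursus))),(((Vespa,Lynx),Anas),(Capsella,Picea))).
Branch lengths along that path: 0.55 + 1.25 + 0.37 + 0.66 + 1.06 + 0.48 + 1.17 + 1.91 = 7.45.

7.45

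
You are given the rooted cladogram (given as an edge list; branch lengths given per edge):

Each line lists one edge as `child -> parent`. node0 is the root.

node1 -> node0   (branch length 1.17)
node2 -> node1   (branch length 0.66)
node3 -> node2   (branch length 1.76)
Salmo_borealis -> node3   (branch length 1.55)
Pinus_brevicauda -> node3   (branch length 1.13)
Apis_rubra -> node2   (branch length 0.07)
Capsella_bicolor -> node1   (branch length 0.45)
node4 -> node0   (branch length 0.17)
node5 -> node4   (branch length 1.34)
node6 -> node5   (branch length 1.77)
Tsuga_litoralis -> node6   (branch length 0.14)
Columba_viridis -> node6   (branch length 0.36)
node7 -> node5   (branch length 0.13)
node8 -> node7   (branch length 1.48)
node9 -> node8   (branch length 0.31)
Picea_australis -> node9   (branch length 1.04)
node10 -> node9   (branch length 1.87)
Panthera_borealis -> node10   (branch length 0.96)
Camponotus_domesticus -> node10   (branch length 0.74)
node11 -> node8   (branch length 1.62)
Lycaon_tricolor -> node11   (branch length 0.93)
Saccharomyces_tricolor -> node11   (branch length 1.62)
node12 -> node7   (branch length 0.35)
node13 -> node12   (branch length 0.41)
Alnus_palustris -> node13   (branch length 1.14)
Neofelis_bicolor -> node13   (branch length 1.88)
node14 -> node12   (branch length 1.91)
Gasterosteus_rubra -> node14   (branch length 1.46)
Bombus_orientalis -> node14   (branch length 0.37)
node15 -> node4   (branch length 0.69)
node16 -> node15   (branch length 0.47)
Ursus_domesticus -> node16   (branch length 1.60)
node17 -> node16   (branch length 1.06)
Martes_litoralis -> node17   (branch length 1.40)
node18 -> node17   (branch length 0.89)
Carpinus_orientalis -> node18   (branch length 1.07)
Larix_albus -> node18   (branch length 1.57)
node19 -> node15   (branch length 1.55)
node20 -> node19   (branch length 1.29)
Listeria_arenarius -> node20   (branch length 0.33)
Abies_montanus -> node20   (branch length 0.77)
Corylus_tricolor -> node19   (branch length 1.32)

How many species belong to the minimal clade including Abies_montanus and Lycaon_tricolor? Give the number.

The MRCA of Abies_montanus and Lycaon_tricolor is the node subtending (((Tsuga_litoralis,Columba_viridis),(((Picea_australis,(Panthera_borealis,Camponotus_domesticus)),(Lycaon_tricolor,Saccharomyces_tricolor)),((Alnus_palustris,Neofelis_bicolor),(Gasterosteus_rubra,Bombus_orientalis)))),((Ursus_domesticus,(Martes_litoralis,(Carpinus_orientalis,Larix_albus))),((Listeria_arenarius,Abies_montanus),Corylus_tricolor))).
That clade contains 18 terminal taxa: Abies_montanus, Alnus_palustris, Bombus_orientalis, Camponotus_domesticus, Carpinus_orientalis, Columba_viridis, Corylus_tricolor, Gasterosteus_rubra, Larix_albus, Listeria_arenarius, Lycaon_tricolor, Martes_litoralis, Neofelis_bicolor, Panthera_borealis, Picea_australis, Saccharomyces_tricolor, Tsuga_litoralis, Ursus_domesticus.

18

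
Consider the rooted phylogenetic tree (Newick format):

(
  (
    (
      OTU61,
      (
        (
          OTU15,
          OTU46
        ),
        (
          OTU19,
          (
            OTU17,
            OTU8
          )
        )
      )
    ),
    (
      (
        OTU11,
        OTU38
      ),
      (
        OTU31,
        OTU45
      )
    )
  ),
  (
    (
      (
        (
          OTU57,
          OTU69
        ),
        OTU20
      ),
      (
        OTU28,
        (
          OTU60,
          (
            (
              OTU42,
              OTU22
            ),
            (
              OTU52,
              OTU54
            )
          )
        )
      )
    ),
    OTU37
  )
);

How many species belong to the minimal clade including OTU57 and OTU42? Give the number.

9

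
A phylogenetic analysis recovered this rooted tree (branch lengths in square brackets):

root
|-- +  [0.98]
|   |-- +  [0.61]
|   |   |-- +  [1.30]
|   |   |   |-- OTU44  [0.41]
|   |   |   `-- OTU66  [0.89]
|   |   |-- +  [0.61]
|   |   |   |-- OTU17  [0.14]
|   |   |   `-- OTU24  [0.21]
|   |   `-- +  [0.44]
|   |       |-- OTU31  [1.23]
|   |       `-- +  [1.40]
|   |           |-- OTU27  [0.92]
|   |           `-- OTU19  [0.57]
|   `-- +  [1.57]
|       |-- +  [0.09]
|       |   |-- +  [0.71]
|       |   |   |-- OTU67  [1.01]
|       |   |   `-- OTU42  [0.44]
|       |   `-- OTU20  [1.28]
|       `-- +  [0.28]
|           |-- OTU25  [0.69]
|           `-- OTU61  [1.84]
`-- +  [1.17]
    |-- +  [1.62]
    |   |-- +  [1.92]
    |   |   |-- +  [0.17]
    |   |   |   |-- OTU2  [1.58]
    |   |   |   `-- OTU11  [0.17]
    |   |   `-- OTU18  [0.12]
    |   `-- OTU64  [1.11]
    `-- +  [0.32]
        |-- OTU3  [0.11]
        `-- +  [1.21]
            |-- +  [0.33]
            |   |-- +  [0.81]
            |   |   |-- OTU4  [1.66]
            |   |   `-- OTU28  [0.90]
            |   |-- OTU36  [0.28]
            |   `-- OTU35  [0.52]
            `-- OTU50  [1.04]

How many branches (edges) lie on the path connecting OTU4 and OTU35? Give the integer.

3

The MRCA of OTU4 and OTU35 is the node subtending ((OTU4,OTU28),OTU36,OTU35).
From OTU4 up to that node: 2 branches. From OTU35 up to the same node: 1 branch. Total: 2 + 1 = 3.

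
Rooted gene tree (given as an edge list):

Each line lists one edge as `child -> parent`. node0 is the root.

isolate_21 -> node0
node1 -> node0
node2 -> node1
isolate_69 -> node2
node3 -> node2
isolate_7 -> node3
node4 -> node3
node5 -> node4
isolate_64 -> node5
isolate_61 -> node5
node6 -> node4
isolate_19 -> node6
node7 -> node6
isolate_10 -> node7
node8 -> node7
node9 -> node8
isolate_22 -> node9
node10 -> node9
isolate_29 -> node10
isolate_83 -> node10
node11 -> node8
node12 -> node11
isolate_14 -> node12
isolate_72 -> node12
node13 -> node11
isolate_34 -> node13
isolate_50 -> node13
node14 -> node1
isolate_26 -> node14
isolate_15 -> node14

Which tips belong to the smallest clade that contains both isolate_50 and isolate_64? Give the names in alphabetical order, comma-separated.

isolate_10, isolate_14, isolate_19, isolate_22, isolate_29, isolate_34, isolate_50, isolate_61, isolate_64, isolate_72, isolate_83

Tracing isolate_50: it sits inside (isolate_34,isolate_50).
Tracing isolate_64: it sits inside (isolate_64,isolate_61).
The smallest clade enclosing both is ((isolate_64,isolate_61),(isolate_19,(isolate_10,((isolate_22,(isolate_29,isolate_83)),((isolate_14,isolate_72),(isolate_34,isolate_50)))))); the answer is its 11 terminal taxa in alphabetical order.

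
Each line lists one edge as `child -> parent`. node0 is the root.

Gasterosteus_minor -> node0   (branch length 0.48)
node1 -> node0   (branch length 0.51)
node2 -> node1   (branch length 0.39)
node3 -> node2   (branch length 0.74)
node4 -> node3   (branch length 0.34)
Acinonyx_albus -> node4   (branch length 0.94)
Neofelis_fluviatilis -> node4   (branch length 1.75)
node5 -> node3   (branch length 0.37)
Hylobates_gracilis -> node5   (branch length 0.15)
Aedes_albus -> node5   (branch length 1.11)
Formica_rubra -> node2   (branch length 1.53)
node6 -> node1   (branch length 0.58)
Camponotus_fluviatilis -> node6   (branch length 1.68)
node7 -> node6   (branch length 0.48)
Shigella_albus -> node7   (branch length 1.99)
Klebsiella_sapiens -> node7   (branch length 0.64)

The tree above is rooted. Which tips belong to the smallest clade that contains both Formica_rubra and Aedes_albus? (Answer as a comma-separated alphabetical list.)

Acinonyx_albus, Aedes_albus, Formica_rubra, Hylobates_gracilis, Neofelis_fluviatilis

Tracing Formica_rubra: it sits inside (((Acinonyx_albus,Neofelis_fluviatilis),(Hylobates_gracilis,Aedes_albus)),Formica_rubra).
Tracing Aedes_albus: it sits inside (Hylobates_gracilis,Aedes_albus).
The smallest clade enclosing both is (((Acinonyx_albus,Neofelis_fluviatilis),(Hylobates_gracilis,Aedes_albus)),Formica_rubra); the answer is its 5 terminal taxa in alphabetical order.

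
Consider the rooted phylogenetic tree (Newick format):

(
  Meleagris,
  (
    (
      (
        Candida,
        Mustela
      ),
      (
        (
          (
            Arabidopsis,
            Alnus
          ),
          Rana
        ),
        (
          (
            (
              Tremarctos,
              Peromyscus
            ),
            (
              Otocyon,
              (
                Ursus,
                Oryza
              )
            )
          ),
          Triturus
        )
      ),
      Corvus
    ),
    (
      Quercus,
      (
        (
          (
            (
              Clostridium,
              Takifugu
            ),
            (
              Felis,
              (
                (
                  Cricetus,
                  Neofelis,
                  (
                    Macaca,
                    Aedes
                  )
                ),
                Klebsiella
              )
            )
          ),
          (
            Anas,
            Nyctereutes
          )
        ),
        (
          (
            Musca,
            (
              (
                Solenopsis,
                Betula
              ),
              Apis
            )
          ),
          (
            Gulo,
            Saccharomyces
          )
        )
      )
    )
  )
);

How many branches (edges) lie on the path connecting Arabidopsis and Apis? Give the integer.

11

The MRCA of Arabidopsis and Apis is the node subtending (((Candida,Mustela),(((Arabidopsis,Alnus),Rana),(((Tremarctos,Peromyscus),(Otocyon,(Ursus,Oryza))),Triturus)),Corvus),(Quercus,((((Clostridium,Takifugu),(Felis,((Cricetus,Neofelis,(Macaca,Aedes)),Klebsiella))),(Anas,Nyctereutes)),((Musca,((Solenopsis,Betula),Apis)),(Gulo,Saccharomyces))))).
From Arabidopsis up to that node: 5 branches. From Apis up to the same node: 6 branches. Total: 5 + 6 = 11.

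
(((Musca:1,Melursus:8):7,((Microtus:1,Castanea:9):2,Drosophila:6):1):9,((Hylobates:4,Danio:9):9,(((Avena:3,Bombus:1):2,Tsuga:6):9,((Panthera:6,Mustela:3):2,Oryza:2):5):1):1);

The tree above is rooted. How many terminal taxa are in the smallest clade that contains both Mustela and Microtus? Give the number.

13

The MRCA of Mustela and Microtus is the root, so the clade is the entire tree.
That clade contains 13 terminal taxa: Avena, Bombus, Castanea, Danio, Drosophila, Hylobates, Melursus, Microtus, Musca, Mustela, Oryza, Panthera, Tsuga.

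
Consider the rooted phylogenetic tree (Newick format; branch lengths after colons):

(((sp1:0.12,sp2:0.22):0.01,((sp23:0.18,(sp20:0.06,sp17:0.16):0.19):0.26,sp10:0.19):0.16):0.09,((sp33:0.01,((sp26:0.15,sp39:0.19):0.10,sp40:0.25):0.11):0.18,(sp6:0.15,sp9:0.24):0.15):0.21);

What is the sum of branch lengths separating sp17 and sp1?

The path runs sp17 → … → MRCA → … → sp1; the MRCA is the node subtending ((sp1,sp2),((sp23,(sp20,sp17)),sp10)).
Branch lengths along that path: 0.16 + 0.19 + 0.26 + 0.16 + 0.01 + 0.12 = 0.90.

0.90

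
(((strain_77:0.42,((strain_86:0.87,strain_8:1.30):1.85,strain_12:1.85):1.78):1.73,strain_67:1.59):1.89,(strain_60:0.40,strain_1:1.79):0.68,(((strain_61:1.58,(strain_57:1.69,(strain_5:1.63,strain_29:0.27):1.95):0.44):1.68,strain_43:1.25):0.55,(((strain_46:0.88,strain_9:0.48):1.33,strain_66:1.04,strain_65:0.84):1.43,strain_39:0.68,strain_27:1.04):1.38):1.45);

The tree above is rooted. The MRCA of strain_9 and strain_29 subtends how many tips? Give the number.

The MRCA of strain_9 and strain_29 is the node subtending (((strain_61,(strain_57,(strain_5,strain_29))),strain_43),(((strain_46,strain_9),strain_66,strain_65),strain_39,strain_27)).
That clade contains 11 terminal taxa: strain_27, strain_29, strain_39, strain_43, strain_46, strain_5, strain_57, strain_61, strain_65, strain_66, strain_9.

11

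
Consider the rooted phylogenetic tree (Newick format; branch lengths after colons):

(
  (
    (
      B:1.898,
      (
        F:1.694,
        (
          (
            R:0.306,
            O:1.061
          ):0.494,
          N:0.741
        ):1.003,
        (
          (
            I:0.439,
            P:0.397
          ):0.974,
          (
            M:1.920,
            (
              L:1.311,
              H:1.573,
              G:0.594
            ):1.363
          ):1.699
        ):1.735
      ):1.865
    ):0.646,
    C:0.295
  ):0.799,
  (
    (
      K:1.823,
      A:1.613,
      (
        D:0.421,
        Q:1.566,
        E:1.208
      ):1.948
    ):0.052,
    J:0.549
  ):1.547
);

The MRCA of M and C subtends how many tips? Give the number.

12

The MRCA of M and C is the node subtending ((B,(F,((R,O),N),((I,P),(M,(L,H,G))))),C).
That clade contains 12 terminal taxa: B, C, F, G, H, I, L, M, N, O, P, R.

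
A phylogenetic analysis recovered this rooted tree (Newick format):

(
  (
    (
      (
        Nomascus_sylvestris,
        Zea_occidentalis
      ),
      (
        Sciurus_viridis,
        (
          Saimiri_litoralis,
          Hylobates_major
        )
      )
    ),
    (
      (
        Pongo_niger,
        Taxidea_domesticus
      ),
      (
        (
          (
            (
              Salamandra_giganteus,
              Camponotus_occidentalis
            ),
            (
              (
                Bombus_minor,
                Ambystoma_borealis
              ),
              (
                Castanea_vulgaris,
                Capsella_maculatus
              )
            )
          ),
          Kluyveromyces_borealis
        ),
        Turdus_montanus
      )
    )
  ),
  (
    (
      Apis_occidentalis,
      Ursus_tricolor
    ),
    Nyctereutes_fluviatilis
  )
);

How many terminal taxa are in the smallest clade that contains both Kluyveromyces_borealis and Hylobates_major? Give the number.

The MRCA of Kluyveromyces_borealis and Hylobates_major is the node subtending (((Nomascus_sylvestris,Zea_occidentalis),(Sciurus_viridis,(Saimiri_litoralis,Hylobates_major))),((Pongo_niger,Taxidea_domesticus),((((Salamandra_giganteus,Camponotus_occidentalis),((Bombus_minor,Ambystoma_borealis),(Castanea_vulgaris,Capsella_maculatus))),Kluyveromyces_borealis),Turdus_montanus))).
That clade contains 15 terminal taxa: Ambystoma_borealis, Bombus_minor, Camponotus_occidentalis, Capsella_maculatus, Castanea_vulgaris, Hylobates_major, Kluyveromyces_borealis, Nomascus_sylvestris, Pongo_niger, Saimiri_litoralis, Salamandra_giganteus, Sciurus_viridis, Taxidea_domesticus, Turdus_montanus, Zea_occidentalis.

15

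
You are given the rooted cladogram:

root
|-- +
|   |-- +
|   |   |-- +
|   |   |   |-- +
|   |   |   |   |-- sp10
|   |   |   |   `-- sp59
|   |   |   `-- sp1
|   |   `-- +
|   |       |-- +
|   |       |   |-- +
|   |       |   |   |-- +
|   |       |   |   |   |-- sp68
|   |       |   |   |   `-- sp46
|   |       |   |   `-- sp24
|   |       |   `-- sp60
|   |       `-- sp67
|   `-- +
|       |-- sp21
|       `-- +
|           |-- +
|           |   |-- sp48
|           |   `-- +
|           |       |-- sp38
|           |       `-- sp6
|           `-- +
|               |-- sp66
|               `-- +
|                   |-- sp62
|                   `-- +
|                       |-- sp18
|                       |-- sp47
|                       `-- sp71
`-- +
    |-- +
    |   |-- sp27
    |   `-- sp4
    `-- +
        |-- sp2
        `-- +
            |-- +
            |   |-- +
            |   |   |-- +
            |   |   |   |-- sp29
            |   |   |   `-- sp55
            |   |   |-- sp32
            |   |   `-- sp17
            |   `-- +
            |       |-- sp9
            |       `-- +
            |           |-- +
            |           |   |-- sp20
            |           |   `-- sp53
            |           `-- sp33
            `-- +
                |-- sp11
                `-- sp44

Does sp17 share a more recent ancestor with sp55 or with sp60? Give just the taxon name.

sp55

The MRCA of sp17 and sp55 subtends ((sp29,sp55),sp32,sp17) (4 taxa).
The MRCA of sp17 and sp60 is the root, subtending the entire tree (30 taxa).
The first is nested inside the second, so sp17 shares a more recent common ancestor with sp55.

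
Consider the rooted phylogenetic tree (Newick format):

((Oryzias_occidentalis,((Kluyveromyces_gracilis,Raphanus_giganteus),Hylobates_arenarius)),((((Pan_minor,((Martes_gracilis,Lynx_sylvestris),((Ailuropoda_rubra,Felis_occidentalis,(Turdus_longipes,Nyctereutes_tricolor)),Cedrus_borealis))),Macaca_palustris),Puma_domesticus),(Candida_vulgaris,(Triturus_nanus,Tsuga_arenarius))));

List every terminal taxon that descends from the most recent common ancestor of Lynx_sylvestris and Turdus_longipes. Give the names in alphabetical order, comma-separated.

Ailuropoda_rubra, Cedrus_borealis, Felis_occidentalis, Lynx_sylvestris, Martes_gracilis, Nyctereutes_tricolor, Turdus_longipes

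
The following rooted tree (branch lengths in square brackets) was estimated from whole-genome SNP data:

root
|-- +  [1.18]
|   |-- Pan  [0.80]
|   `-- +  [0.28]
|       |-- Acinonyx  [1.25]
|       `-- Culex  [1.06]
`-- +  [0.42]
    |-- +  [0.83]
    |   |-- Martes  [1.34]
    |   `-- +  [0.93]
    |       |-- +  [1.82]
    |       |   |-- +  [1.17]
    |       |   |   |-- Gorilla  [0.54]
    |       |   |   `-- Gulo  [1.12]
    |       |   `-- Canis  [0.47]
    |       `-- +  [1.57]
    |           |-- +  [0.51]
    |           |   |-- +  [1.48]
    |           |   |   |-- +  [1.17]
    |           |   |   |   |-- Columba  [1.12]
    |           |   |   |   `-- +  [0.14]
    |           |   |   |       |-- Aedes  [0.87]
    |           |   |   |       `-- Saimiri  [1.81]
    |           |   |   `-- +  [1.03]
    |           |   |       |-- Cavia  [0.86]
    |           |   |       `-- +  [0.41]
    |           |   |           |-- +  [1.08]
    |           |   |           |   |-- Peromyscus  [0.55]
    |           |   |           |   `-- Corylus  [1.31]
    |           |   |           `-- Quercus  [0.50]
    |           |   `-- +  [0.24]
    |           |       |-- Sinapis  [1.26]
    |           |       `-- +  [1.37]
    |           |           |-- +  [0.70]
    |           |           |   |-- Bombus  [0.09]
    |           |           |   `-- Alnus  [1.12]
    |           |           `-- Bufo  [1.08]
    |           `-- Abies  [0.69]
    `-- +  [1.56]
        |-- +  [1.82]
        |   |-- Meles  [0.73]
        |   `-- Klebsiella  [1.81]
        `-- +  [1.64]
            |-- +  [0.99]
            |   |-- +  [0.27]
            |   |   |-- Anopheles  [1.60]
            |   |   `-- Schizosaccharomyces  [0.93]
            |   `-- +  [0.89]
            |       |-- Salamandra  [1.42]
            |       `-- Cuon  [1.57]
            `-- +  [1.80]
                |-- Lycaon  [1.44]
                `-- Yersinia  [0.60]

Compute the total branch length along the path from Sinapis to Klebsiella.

The path runs Sinapis → … → MRCA → … → Klebsiella; the MRCA is the node subtending ((Martes,(((Gorilla,Gulo),Canis),((((Columba,(Aedes,Saimiri)),(Cavia,((Peromyscus,Corylus),Quercus))),(Sinapis,((Bombus,Alnus),Bufo))),Abies))),((Meles,Klebsiella),(((Anopheles,Schizosaccharomyces),(Salamandra,Cuon)),(Lycaon,Yersinia)))).
Branch lengths along that path: 1.26 + 0.24 + 0.51 + 1.57 + 0.93 + 0.83 + 1.56 + 1.82 + 1.81 = 10.53.

10.53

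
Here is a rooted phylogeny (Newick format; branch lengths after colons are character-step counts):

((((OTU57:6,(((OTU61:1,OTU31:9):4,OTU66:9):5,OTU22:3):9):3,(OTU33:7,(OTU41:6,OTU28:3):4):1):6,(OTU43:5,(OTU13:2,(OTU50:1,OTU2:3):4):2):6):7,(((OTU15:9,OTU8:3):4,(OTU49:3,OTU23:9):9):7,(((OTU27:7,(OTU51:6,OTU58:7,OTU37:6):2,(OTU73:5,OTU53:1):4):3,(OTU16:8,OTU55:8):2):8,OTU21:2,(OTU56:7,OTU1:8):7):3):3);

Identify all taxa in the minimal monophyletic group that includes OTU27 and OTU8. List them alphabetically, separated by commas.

OTU1, OTU15, OTU16, OTU21, OTU23, OTU27, OTU37, OTU49, OTU51, OTU53, OTU55, OTU56, OTU58, OTU73, OTU8

Tracing OTU27: it sits inside (OTU27,(OTU51,OTU58,OTU37),(OTU73,OTU53)).
Tracing OTU8: it sits inside (OTU15,OTU8).
The smallest clade enclosing both is (((OTU15,OTU8),(OTU49,OTU23)),(((OTU27,(OTU51,OTU58,OTU37),(OTU73,OTU53)),(OTU16,OTU55)),OTU21,(OTU56,OTU1))); the answer is its 15 terminal taxa in alphabetical order.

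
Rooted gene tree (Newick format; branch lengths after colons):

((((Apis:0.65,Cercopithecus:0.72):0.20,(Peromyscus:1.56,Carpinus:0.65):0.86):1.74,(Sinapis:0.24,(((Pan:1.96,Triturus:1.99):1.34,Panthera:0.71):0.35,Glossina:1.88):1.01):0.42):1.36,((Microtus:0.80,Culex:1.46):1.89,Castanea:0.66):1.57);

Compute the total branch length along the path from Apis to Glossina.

5.90

The path runs Apis → … → MRCA → … → Glossina; the MRCA is the node subtending (((Apis,Cercopithecus),(Peromyscus,Carpinus)),(Sinapis,(((Pan,Triturus),Panthera),Glossina))).
Branch lengths along that path: 0.65 + 0.20 + 1.74 + 0.42 + 1.01 + 1.88 = 5.90.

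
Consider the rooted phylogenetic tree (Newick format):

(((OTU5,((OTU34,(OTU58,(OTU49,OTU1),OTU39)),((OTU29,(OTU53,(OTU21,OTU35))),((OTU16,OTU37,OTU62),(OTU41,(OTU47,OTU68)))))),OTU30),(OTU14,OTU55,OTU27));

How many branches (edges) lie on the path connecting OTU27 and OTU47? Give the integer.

10

The MRCA of OTU27 and OTU47 is the root of the tree.
From OTU27 up to that node: 2 branches. From OTU47 up to the same node: 8 branches. Total: 2 + 8 = 10.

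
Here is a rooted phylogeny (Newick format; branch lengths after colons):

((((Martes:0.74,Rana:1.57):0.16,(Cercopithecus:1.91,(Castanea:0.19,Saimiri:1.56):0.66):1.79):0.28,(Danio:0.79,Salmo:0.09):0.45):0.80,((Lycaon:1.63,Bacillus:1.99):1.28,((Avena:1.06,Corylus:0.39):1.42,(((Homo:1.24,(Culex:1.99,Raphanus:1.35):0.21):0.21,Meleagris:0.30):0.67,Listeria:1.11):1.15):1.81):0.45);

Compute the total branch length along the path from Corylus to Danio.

The path runs Corylus → … → MRCA → … → Danio; the MRCA is the root of the tree.
Branch lengths along that path: 0.39 + 1.42 + 1.81 + 0.45 + 0.80 + 0.45 + 0.79 = 6.11.

6.11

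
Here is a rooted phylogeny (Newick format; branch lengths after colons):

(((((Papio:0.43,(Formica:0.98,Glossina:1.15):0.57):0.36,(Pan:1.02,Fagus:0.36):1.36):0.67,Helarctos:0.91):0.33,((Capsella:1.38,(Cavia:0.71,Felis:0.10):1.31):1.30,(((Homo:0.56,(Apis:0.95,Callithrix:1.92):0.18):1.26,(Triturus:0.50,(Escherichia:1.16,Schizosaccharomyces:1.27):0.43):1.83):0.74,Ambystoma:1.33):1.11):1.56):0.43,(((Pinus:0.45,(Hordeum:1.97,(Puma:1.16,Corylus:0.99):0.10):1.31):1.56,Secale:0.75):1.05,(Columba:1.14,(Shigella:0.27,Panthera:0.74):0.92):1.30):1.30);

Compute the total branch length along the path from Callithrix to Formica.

9.68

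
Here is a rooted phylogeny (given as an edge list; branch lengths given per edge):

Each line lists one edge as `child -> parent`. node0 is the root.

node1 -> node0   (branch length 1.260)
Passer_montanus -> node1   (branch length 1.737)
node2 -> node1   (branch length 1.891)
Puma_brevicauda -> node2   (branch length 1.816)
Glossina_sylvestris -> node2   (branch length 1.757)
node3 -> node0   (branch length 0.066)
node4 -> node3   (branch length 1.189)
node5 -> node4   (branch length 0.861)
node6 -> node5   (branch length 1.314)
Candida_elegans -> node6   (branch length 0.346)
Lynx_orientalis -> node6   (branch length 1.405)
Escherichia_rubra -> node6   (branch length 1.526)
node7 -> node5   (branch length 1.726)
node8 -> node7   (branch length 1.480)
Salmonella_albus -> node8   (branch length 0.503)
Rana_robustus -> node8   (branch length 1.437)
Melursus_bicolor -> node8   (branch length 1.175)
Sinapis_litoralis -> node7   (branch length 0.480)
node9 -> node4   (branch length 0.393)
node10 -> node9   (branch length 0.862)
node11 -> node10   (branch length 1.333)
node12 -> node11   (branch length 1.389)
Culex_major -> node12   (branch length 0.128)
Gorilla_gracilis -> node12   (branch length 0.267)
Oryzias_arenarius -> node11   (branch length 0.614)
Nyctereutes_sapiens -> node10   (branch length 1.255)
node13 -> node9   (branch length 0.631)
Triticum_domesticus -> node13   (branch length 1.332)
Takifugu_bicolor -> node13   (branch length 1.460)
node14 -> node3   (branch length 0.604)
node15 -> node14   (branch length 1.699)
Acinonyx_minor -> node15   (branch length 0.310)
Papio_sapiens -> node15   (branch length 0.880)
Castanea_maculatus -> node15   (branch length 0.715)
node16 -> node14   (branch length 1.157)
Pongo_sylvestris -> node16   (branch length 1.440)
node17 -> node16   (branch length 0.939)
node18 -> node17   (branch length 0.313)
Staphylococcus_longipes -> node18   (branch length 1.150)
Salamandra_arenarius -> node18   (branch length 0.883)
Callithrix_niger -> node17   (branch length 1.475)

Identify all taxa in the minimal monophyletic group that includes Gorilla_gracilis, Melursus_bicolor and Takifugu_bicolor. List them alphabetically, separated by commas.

Tracing Gorilla_gracilis: it sits inside (Culex_major,Gorilla_gracilis).
Tracing Melursus_bicolor: it sits inside (Salmonella_albus,Rana_robustus,Melursus_bicolor).
Tracing Takifugu_bicolor: it sits inside (Triticum_domesticus,Takifugu_bicolor).
The smallest clade enclosing all 3 is (((Candida_elegans,Lynx_orientalis,Escherichia_rubra),((Salmonella_albus,Rana_robustus,Melursus_bicolor),Sinapis_litoralis)),((((Culex_major,Gorilla_gracilis),Oryzias_arenarius),Nyctereutes_sapiens),(Triticum_domesticus,Takifugu_bicolor))); the answer is its 13 terminal taxa in alphabetical order.

Candida_elegans, Culex_major, Escherichia_rubra, Gorilla_gracilis, Lynx_orientalis, Melursus_bicolor, Nyctereutes_sapiens, Oryzias_arenarius, Rana_robustus, Salmonella_albus, Sinapis_litoralis, Takifugu_bicolor, Triticum_domesticus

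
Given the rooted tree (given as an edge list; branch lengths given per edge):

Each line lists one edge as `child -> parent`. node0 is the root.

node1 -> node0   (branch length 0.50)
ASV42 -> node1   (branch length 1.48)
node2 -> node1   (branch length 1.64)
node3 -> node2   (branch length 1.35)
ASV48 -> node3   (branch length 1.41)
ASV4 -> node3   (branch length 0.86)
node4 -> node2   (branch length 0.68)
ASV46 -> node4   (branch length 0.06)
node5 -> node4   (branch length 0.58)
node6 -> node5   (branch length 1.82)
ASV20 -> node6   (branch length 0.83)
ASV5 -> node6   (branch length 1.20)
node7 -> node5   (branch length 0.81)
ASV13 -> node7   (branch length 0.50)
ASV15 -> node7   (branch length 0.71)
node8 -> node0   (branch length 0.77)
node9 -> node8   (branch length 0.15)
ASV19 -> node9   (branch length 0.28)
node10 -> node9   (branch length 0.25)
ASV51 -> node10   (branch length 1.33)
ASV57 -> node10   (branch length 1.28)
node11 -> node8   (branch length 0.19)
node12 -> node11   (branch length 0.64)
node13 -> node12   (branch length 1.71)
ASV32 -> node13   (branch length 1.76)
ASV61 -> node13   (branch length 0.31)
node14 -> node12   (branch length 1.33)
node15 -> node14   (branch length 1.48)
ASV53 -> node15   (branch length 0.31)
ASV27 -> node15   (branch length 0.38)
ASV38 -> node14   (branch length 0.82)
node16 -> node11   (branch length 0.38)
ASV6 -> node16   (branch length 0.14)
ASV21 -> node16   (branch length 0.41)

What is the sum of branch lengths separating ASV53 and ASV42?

6.70

The path runs ASV53 → … → MRCA → … → ASV42; the MRCA is the root of the tree.
Branch lengths along that path: 0.31 + 1.48 + 1.33 + 0.64 + 0.19 + 0.77 + 0.50 + 1.48 = 6.70.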